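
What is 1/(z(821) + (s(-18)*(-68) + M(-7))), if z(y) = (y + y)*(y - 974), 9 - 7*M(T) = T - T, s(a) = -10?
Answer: -7/1753813 ≈ -3.9913e-6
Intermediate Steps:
M(T) = 9/7 (M(T) = 9/7 - (T - T)/7 = 9/7 - 1/7*0 = 9/7 + 0 = 9/7)
z(y) = 2*y*(-974 + y) (z(y) = (2*y)*(-974 + y) = 2*y*(-974 + y))
1/(z(821) + (s(-18)*(-68) + M(-7))) = 1/(2*821*(-974 + 821) + (-10*(-68) + 9/7)) = 1/(2*821*(-153) + (680 + 9/7)) = 1/(-251226 + 4769/7) = 1/(-1753813/7) = -7/1753813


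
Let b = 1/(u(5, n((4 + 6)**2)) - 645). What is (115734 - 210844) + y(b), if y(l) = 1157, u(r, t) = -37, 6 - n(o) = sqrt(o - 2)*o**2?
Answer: -93953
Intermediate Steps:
n(o) = 6 - o**2*sqrt(-2 + o) (n(o) = 6 - sqrt(o - 2)*o**2 = 6 - sqrt(-2 + o)*o**2 = 6 - o**2*sqrt(-2 + o))
b = -1/682 (b = 1/(-37 - 645) = 1/(-682) = -1/682 ≈ -0.0014663)
(115734 - 210844) + y(b) = (115734 - 210844) + 1157 = -95110 + 1157 = -93953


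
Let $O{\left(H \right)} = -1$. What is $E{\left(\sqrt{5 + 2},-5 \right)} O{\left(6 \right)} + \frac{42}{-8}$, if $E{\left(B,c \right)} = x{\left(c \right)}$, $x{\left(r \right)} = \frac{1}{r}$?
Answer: $- \frac{101}{20} \approx -5.05$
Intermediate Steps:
$E{\left(B,c \right)} = \frac{1}{c}$
$E{\left(\sqrt{5 + 2},-5 \right)} O{\left(6 \right)} + \frac{42}{-8} = \frac{1}{-5} \left(-1\right) + \frac{42}{-8} = \left(- \frac{1}{5}\right) \left(-1\right) + 42 \left(- \frac{1}{8}\right) = \frac{1}{5} - \frac{21}{4} = - \frac{101}{20}$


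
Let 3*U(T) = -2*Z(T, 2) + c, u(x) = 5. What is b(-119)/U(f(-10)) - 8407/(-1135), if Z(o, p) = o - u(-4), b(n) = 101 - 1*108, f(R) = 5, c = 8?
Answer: 43421/9080 ≈ 4.7821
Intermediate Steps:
b(n) = -7 (b(n) = 101 - 108 = -7)
Z(o, p) = -5 + o (Z(o, p) = o - 1*5 = o - 5 = -5 + o)
U(T) = 6 - 2*T/3 (U(T) = (-2*(-5 + T) + 8)/3 = ((10 - 2*T) + 8)/3 = (18 - 2*T)/3 = 6 - 2*T/3)
b(-119)/U(f(-10)) - 8407/(-1135) = -7/(6 - ⅔*5) - 8407/(-1135) = -7/(6 - 10/3) - 8407*(-1/1135) = -7/8/3 + 8407/1135 = -7*3/8 + 8407/1135 = -21/8 + 8407/1135 = 43421/9080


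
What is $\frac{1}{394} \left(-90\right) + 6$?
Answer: $\frac{1137}{197} \approx 5.7716$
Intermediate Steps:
$\frac{1}{394} \left(-90\right) + 6 = - \frac{45}{197} + 6 = \frac{1137}{197}$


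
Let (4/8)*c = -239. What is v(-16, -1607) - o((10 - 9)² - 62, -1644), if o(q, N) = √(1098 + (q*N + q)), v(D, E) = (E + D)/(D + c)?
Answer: 1623/494 - √101321 ≈ -315.02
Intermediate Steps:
c = -478 (c = 2*(-239) = -478)
v(D, E) = (D + E)/(-478 + D) (v(D, E) = (E + D)/(D - 478) = (D + E)/(-478 + D))
o(q, N) = √(1098 + q + N*q) (o(q, N) = √(1098 + (N*q + q)) = √(1098 + (q + N*q)) = √(1098 + q + N*q))
v(-16, -1607) - o((10 - 9)² - 62, -1644) = (-16 - 1607)/(-478 - 16) - √(1098 + ((10 - 9)² - 62) - 1644*((10 - 9)² - 62)) = -1623/(-494) - √(1098 + (1² - 62) - 1644*(1² - 62)) = -1/494*(-1623) - √(1098 + (1 - 62) - 1644*(1 - 62)) = 1623/494 - √(1098 - 61 - 1644*(-61)) = 1623/494 - √(1098 - 61 + 100284) = 1623/494 - √101321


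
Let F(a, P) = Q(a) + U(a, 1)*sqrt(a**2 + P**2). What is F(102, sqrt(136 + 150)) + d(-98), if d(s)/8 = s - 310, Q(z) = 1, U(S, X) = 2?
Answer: -3263 + 2*sqrt(10690) ≈ -3056.2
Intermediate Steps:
d(s) = -2480 + 8*s (d(s) = 8*(s - 310) = 8*(-310 + s) = -2480 + 8*s)
F(a, P) = 1 + 2*sqrt(P**2 + a**2) (F(a, P) = 1 + 2*sqrt(a**2 + P**2) = 1 + 2*sqrt(P**2 + a**2))
F(102, sqrt(136 + 150)) + d(-98) = (1 + 2*sqrt((sqrt(136 + 150))**2 + 102**2)) + (-2480 + 8*(-98)) = (1 + 2*sqrt((sqrt(286))**2 + 10404)) + (-2480 - 784) = (1 + 2*sqrt(286 + 10404)) - 3264 = (1 + 2*sqrt(10690)) - 3264 = -3263 + 2*sqrt(10690)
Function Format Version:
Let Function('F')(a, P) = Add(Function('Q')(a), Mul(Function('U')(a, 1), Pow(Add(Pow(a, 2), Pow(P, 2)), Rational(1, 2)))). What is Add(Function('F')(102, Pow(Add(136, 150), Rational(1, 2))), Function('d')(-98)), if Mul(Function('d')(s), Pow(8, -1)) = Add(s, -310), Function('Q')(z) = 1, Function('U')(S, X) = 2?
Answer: Add(-3263, Mul(2, Pow(10690, Rational(1, 2)))) ≈ -3056.2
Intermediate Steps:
Function('d')(s) = Add(-2480, Mul(8, s)) (Function('d')(s) = Mul(8, Add(s, -310)) = Mul(8, Add(-310, s)) = Add(-2480, Mul(8, s)))
Function('F')(a, P) = Add(1, Mul(2, Pow(Add(Pow(P, 2), Pow(a, 2)), Rational(1, 2)))) (Function('F')(a, P) = Add(1, Mul(2, Pow(Add(Pow(a, 2), Pow(P, 2)), Rational(1, 2)))) = Add(1, Mul(2, Pow(Add(Pow(P, 2), Pow(a, 2)), Rational(1, 2)))))
Add(Function('F')(102, Pow(Add(136, 150), Rational(1, 2))), Function('d')(-98)) = Add(Add(1, Mul(2, Pow(Add(Pow(Pow(Add(136, 150), Rational(1, 2)), 2), Pow(102, 2)), Rational(1, 2)))), Add(-2480, Mul(8, -98))) = Add(Add(1, Mul(2, Pow(Add(Pow(Pow(286, Rational(1, 2)), 2), 10404), Rational(1, 2)))), Add(-2480, -784)) = Add(Add(1, Mul(2, Pow(Add(286, 10404), Rational(1, 2)))), -3264) = Add(Add(1, Mul(2, Pow(10690, Rational(1, 2)))), -3264) = Add(-3263, Mul(2, Pow(10690, Rational(1, 2))))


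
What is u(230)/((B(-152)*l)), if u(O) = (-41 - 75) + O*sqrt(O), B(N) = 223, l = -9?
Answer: 116/2007 - 230*sqrt(230)/2007 ≈ -1.6802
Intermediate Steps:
u(O) = -116 + O**(3/2)
u(230)/((B(-152)*l)) = (-116 + 230**(3/2))/((223*(-9))) = (-116 + 230*sqrt(230))/(-2007) = (-116 + 230*sqrt(230))*(-1/2007) = 116/2007 - 230*sqrt(230)/2007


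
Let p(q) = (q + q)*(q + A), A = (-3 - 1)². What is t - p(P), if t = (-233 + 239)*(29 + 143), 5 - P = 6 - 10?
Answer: 582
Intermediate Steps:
P = 9 (P = 5 - (6 - 10) = 5 - 1*(-4) = 5 + 4 = 9)
A = 16 (A = (-4)² = 16)
p(q) = 2*q*(16 + q) (p(q) = (q + q)*(q + 16) = (2*q)*(16 + q) = 2*q*(16 + q))
t = 1032 (t = 6*172 = 1032)
t - p(P) = 1032 - 2*9*(16 + 9) = 1032 - 2*9*25 = 1032 - 1*450 = 1032 - 450 = 582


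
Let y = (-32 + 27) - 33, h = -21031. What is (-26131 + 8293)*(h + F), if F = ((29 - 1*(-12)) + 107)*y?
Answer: 475471890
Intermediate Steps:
y = -38 (y = -5 - 33 = -38)
F = -5624 (F = ((29 - 1*(-12)) + 107)*(-38) = ((29 + 12) + 107)*(-38) = (41 + 107)*(-38) = 148*(-38) = -5624)
(-26131 + 8293)*(h + F) = (-26131 + 8293)*(-21031 - 5624) = -17838*(-26655) = 475471890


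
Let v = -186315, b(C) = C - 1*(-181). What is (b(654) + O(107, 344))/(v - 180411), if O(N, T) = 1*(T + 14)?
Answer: -1193/366726 ≈ -0.0032531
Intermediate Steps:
O(N, T) = 14 + T (O(N, T) = 1*(14 + T) = 14 + T)
b(C) = 181 + C (b(C) = C + 181 = 181 + C)
(b(654) + O(107, 344))/(v - 180411) = ((181 + 654) + (14 + 344))/(-186315 - 180411) = (835 + 358)/(-366726) = 1193*(-1/366726) = -1193/366726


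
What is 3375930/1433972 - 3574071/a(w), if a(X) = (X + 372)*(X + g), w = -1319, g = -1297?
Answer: 269854099779/296037783512 ≈ 0.91155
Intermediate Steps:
a(X) = (-1297 + X)*(372 + X) (a(X) = (X + 372)*(X - 1297) = (372 + X)*(-1297 + X) = (-1297 + X)*(372 + X))
3375930/1433972 - 3574071/a(w) = 3375930/1433972 - 3574071/(-482484 + (-1319)**2 - 925*(-1319)) = 3375930*(1/1433972) - 3574071/(-482484 + 1739761 + 1220075) = 1687965/716986 - 3574071/2477352 = 1687965/716986 - 3574071*1/2477352 = 1687965/716986 - 1191357/825784 = 269854099779/296037783512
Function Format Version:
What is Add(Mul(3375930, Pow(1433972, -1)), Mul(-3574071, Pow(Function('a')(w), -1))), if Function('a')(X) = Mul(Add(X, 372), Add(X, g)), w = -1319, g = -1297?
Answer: Rational(269854099779, 296037783512) ≈ 0.91155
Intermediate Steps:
Function('a')(X) = Mul(Add(-1297, X), Add(372, X)) (Function('a')(X) = Mul(Add(X, 372), Add(X, -1297)) = Mul(Add(372, X), Add(-1297, X)) = Mul(Add(-1297, X), Add(372, X)))
Add(Mul(3375930, Pow(1433972, -1)), Mul(-3574071, Pow(Function('a')(w), -1))) = Add(Mul(3375930, Pow(1433972, -1)), Mul(-3574071, Pow(Add(-482484, Pow(-1319, 2), Mul(-925, -1319)), -1))) = Add(Mul(3375930, Rational(1, 1433972)), Mul(-3574071, Pow(Add(-482484, 1739761, 1220075), -1))) = Add(Rational(1687965, 716986), Mul(-3574071, Pow(2477352, -1))) = Add(Rational(1687965, 716986), Mul(-3574071, Rational(1, 2477352))) = Add(Rational(1687965, 716986), Rational(-1191357, 825784)) = Rational(269854099779, 296037783512)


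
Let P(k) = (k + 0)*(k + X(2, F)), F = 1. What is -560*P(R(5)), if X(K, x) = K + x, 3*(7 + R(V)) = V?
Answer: -62720/9 ≈ -6968.9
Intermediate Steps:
R(V) = -7 + V/3
P(k) = k*(3 + k) (P(k) = (k + 0)*(k + (2 + 1)) = k*(k + 3) = k*(3 + k))
-560*P(R(5)) = -560*(-7 + (1/3)*5)*(3 + (-7 + (1/3)*5)) = -560*(-7 + 5/3)*(3 + (-7 + 5/3)) = -560*(-16*(3 - 16/3)/3) = -560*(-16/3*(-7/3)) = -560*112/9 = -16*3920/9 = -62720/9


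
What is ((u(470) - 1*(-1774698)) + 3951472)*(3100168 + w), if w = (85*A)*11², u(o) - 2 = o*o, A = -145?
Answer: 9567905157696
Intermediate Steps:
u(o) = 2 + o² (u(o) = 2 + o*o = 2 + o²)
w = -1491325 (w = (85*(-145))*11² = -12325*121 = -1491325)
((u(470) - 1*(-1774698)) + 3951472)*(3100168 + w) = (((2 + 470²) - 1*(-1774698)) + 3951472)*(3100168 - 1491325) = (((2 + 220900) + 1774698) + 3951472)*1608843 = ((220902 + 1774698) + 3951472)*1608843 = (1995600 + 3951472)*1608843 = 5947072*1608843 = 9567905157696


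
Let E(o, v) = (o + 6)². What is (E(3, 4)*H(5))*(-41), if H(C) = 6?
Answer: -19926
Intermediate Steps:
E(o, v) = (6 + o)²
(E(3, 4)*H(5))*(-41) = ((6 + 3)²*6)*(-41) = (9²*6)*(-41) = (81*6)*(-41) = 486*(-41) = -19926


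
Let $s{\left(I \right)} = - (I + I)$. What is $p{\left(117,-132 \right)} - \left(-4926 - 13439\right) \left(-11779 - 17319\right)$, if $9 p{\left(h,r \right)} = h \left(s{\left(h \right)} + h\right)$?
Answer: $-534386291$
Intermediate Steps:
$s{\left(I \right)} = - 2 I$
$p{\left(h,r \right)} = - \frac{h^{2}}{9}$ ($p{\left(h,r \right)} = \frac{h \left(- 2 h + h\right)}{9} = \frac{h \left(- h\right)}{9} = \frac{\left(-1\right) h^{2}}{9} = - \frac{h^{2}}{9}$)
$p{\left(117,-132 \right)} - \left(-4926 - 13439\right) \left(-11779 - 17319\right) = - \frac{117^{2}}{9} - \left(-4926 - 13439\right) \left(-11779 - 17319\right) = \left(- \frac{1}{9}\right) 13689 - \left(-18365\right) \left(-29098\right) = -1521 - 534384770 = -534386291$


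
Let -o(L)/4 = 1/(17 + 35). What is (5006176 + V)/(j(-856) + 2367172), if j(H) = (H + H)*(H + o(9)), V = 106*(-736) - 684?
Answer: 16014297/12456521 ≈ 1.2856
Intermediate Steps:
o(L) = -1/13 (o(L) = -4/(17 + 35) = -4/52 = -4*1/52 = -1/13)
V = -78700 (V = -78016 - 684 = -78700)
j(H) = 2*H*(-1/13 + H) (j(H) = (H + H)*(H - 1/13) = (2*H)*(-1/13 + H) = 2*H*(-1/13 + H))
(5006176 + V)/(j(-856) + 2367172) = (5006176 - 78700)/((2/13)*(-856)*(-1 + 13*(-856)) + 2367172) = 4927476/((2/13)*(-856)*(-1 - 11128) + 2367172) = 4927476/((2/13)*(-856)*(-11129) + 2367172) = 4927476/(19052848/13 + 2367172) = 4927476/(49826084/13) = 4927476*(13/49826084) = 16014297/12456521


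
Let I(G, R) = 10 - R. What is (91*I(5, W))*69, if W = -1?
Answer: 69069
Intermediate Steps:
(91*I(5, W))*69 = (91*(10 - 1*(-1)))*69 = (91*(10 + 1))*69 = (91*11)*69 = 1001*69 = 69069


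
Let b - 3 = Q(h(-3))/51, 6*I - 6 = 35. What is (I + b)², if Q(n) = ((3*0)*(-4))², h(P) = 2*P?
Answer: 3481/36 ≈ 96.694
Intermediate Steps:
I = 41/6 (I = 1 + (⅙)*35 = 1 + 35/6 = 41/6 ≈ 6.8333)
Q(n) = 0 (Q(n) = (0*(-4))² = 0² = 0)
b = 3 (b = 3 + 0/51 = 3 + 0*(1/51) = 3 + 0 = 3)
(I + b)² = (41/6 + 3)² = (59/6)² = 3481/36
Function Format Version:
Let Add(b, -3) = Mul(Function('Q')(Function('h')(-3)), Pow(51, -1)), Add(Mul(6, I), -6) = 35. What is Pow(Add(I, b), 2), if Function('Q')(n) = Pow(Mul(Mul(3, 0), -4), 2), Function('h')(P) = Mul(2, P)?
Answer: Rational(3481, 36) ≈ 96.694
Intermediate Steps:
I = Rational(41, 6) (I = Add(1, Mul(Rational(1, 6), 35)) = Add(1, Rational(35, 6)) = Rational(41, 6) ≈ 6.8333)
Function('Q')(n) = 0 (Function('Q')(n) = Pow(Mul(0, -4), 2) = Pow(0, 2) = 0)
b = 3 (b = Add(3, Mul(0, Pow(51, -1))) = Add(3, Mul(0, Rational(1, 51))) = Add(3, 0) = 3)
Pow(Add(I, b), 2) = Pow(Add(Rational(41, 6), 3), 2) = Pow(Rational(59, 6), 2) = Rational(3481, 36)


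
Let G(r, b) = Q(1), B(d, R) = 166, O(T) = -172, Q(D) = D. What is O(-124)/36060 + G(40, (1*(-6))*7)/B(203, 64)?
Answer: 1877/1496490 ≈ 0.0012543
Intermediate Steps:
G(r, b) = 1
O(-124)/36060 + G(40, (1*(-6))*7)/B(203, 64) = -172/36060 + 1/166 = -172*1/36060 + 1*(1/166) = -43/9015 + 1/166 = 1877/1496490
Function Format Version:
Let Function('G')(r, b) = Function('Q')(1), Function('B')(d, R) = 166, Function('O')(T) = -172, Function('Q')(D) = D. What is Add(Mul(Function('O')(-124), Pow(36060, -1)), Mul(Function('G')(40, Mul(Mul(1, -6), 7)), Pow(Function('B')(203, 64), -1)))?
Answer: Rational(1877, 1496490) ≈ 0.0012543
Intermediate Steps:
Function('G')(r, b) = 1
Add(Mul(Function('O')(-124), Pow(36060, -1)), Mul(Function('G')(40, Mul(Mul(1, -6), 7)), Pow(Function('B')(203, 64), -1))) = Add(Mul(-172, Pow(36060, -1)), Mul(1, Pow(166, -1))) = Add(Mul(-172, Rational(1, 36060)), Mul(1, Rational(1, 166))) = Add(Rational(-43, 9015), Rational(1, 166)) = Rational(1877, 1496490)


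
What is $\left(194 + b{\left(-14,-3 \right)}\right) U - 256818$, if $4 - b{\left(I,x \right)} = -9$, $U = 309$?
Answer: $-192855$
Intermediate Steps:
$b{\left(I,x \right)} = 13$ ($b{\left(I,x \right)} = 4 - -9 = 4 + 9 = 13$)
$\left(194 + b{\left(-14,-3 \right)}\right) U - 256818 = \left(194 + 13\right) 309 - 256818 = 207 \cdot 309 - 256818 = 63963 - 256818 = -192855$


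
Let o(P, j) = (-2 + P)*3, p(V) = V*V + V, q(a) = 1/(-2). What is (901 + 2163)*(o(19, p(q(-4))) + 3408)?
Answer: 10598376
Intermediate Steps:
q(a) = -½
p(V) = V + V² (p(V) = V² + V = V + V²)
o(P, j) = -6 + 3*P
(901 + 2163)*(o(19, p(q(-4))) + 3408) = (901 + 2163)*((-6 + 3*19) + 3408) = 3064*((-6 + 57) + 3408) = 3064*(51 + 3408) = 3064*3459 = 10598376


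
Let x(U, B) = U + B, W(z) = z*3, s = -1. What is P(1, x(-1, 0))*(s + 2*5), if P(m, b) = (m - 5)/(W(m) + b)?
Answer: -18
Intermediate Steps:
W(z) = 3*z
x(U, B) = B + U
P(m, b) = (-5 + m)/(b + 3*m) (P(m, b) = (m - 5)/(3*m + b) = (-5 + m)/(b + 3*m))
P(1, x(-1, 0))*(s + 2*5) = ((-5 + 1)/((0 - 1) + 3*1))*(-1 + 2*5) = (-4/(-1 + 3))*(-1 + 10) = (-4/2)*9 = ((½)*(-4))*9 = -2*9 = -18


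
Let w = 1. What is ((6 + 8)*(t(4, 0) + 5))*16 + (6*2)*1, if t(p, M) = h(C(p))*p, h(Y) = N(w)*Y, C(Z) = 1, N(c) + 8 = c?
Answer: -5140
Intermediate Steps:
N(c) = -8 + c
h(Y) = -7*Y (h(Y) = (-8 + 1)*Y = -7*Y)
t(p, M) = -7*p (t(p, M) = (-7*1)*p = -7*p)
((6 + 8)*(t(4, 0) + 5))*16 + (6*2)*1 = ((6 + 8)*(-7*4 + 5))*16 + (6*2)*1 = (14*(-28 + 5))*16 + 12*1 = (14*(-23))*16 + 12 = -322*16 + 12 = -5152 + 12 = -5140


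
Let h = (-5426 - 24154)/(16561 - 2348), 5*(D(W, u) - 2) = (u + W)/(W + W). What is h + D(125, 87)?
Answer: 785328/8883125 ≈ 0.088407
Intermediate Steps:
D(W, u) = 2 + (W + u)/(10*W) (D(W, u) = 2 + ((u + W)/(W + W))/5 = 2 + ((W + u)/((2*W)))/5 = 2 + ((W + u)*(1/(2*W)))/5 = 2 + ((W + u)/(2*W))/5 = 2 + (W + u)/(10*W))
h = -29580/14213 ≈ -2.0812
h + D(125, 87) = -29580/14213 + (⅒)*(87 + 21*125)/125 = -29580/14213 + (⅒)*(1/125)*(87 + 2625) = -29580/14213 + (⅒)*(1/125)*2712 = -29580/14213 + 1356/625 = 785328/8883125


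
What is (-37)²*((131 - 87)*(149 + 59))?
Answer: 12529088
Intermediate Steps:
(-37)²*((131 - 87)*(149 + 59)) = 1369*(44*208) = 1369*9152 = 12529088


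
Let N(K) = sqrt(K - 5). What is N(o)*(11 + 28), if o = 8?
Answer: 39*sqrt(3) ≈ 67.550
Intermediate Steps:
N(K) = sqrt(-5 + K)
N(o)*(11 + 28) = sqrt(-5 + 8)*(11 + 28) = sqrt(3)*39 = 39*sqrt(3)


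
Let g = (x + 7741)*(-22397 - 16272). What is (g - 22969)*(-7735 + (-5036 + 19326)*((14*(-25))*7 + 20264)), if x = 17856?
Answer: -251966363326390650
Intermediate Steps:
g = -989810393 (g = (17856 + 7741)*(-22397 - 16272) = 25597*(-38669) = -989810393)
(g - 22969)*(-7735 + (-5036 + 19326)*((14*(-25))*7 + 20264)) = (-989810393 - 22969)*(-7735 + (-5036 + 19326)*((14*(-25))*7 + 20264)) = -989833362*(-7735 + 14290*(-350*7 + 20264)) = -989833362*(-7735 + 14290*(-2450 + 20264)) = -989833362*(-7735 + 14290*17814) = -989833362*(-7735 + 254562060) = -989833362*254554325 = -251966363326390650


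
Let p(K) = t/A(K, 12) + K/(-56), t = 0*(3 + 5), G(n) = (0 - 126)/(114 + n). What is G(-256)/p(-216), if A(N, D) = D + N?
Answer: 49/213 ≈ 0.23005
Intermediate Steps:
G(n) = -126/(114 + n)
t = 0 (t = 0*8 = 0)
p(K) = -K/56 (p(K) = 0/(12 + K) + K/(-56) = 0 + K*(-1/56) = 0 - K/56 = -K/56)
G(-256)/p(-216) = (-126/(114 - 256))/((-1/56*(-216))) = (-126/(-142))/(27/7) = -126*(-1/142)*(7/27) = (63/71)*(7/27) = 49/213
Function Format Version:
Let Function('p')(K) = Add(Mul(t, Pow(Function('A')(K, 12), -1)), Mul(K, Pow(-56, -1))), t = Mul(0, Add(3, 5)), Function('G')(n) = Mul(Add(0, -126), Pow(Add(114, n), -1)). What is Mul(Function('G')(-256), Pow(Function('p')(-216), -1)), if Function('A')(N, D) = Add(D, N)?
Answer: Rational(49, 213) ≈ 0.23005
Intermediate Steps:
Function('G')(n) = Mul(-126, Pow(Add(114, n), -1))
t = 0 (t = Mul(0, 8) = 0)
Function('p')(K) = Mul(Rational(-1, 56), K) (Function('p')(K) = Add(Mul(0, Pow(Add(12, K), -1)), Mul(K, Pow(-56, -1))) = Add(0, Mul(K, Rational(-1, 56))) = Add(0, Mul(Rational(-1, 56), K)) = Mul(Rational(-1, 56), K))
Mul(Function('G')(-256), Pow(Function('p')(-216), -1)) = Mul(Mul(-126, Pow(Add(114, -256), -1)), Pow(Mul(Rational(-1, 56), -216), -1)) = Mul(Mul(-126, Pow(-142, -1)), Pow(Rational(27, 7), -1)) = Mul(Mul(-126, Rational(-1, 142)), Rational(7, 27)) = Mul(Rational(63, 71), Rational(7, 27)) = Rational(49, 213)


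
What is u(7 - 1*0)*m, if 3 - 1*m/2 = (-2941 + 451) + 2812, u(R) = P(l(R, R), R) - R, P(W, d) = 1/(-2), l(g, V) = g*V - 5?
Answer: 4785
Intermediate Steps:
l(g, V) = -5 + V*g (l(g, V) = V*g - 5 = -5 + V*g)
P(W, d) = -½
u(R) = -½ - R
m = -638 (m = 6 - 2*((-2941 + 451) + 2812) = 6 - 2*(-2490 + 2812) = 6 - 2*322 = 6 - 644 = -638)
u(7 - 1*0)*m = (-½ - (7 - 1*0))*(-638) = (-½ - (7 + 0))*(-638) = (-½ - 1*7)*(-638) = (-½ - 7)*(-638) = -15/2*(-638) = 4785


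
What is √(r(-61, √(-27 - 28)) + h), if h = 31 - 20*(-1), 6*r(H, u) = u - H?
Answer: √(2202 + 6*I*√55)/6 ≈ 7.8213 + 0.079017*I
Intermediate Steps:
r(H, u) = -H/6 + u/6 (r(H, u) = (u - H)/6 = -H/6 + u/6)
h = 51 (h = 31 + 20 = 51)
√(r(-61, √(-27 - 28)) + h) = √((-⅙*(-61) + √(-27 - 28)/6) + 51) = √((61/6 + √(-55)/6) + 51) = √((61/6 + (I*√55)/6) + 51) = √((61/6 + I*√55/6) + 51) = √(367/6 + I*√55/6)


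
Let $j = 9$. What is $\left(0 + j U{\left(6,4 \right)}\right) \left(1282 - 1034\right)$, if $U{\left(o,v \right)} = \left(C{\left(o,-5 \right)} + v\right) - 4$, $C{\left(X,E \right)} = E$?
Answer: $-11160$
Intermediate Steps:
$U{\left(o,v \right)} = -9 + v$ ($U{\left(o,v \right)} = \left(-5 + v\right) - 4 = -9 + v$)
$\left(0 + j U{\left(6,4 \right)}\right) \left(1282 - 1034\right) = \left(0 + 9 \left(-9 + 4\right)\right) \left(1282 - 1034\right) = \left(0 + 9 \left(-5\right)\right) 248 = \left(0 - 45\right) 248 = \left(-45\right) 248 = -11160$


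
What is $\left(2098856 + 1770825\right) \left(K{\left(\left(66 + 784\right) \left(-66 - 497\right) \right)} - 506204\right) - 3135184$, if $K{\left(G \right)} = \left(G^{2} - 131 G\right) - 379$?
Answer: $886436672629931343$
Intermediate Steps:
$K{\left(G \right)} = -379 + G^{2} - 131 G$
$\left(2098856 + 1770825\right) \left(K{\left(\left(66 + 784\right) \left(-66 - 497\right) \right)} - 506204\right) - 3135184 = \left(2098856 + 1770825\right) \left(\left(-379 + \left(\left(66 + 784\right) \left(-66 - 497\right)\right)^{2} - 131 \left(66 + 784\right) \left(-66 - 497\right)\right) - 506204\right) - 3135184 = 3869681 \left(\left(-379 + \left(850 \left(-563\right)\right)^{2} - 131 \cdot 850 \left(-563\right)\right) - 506204\right) - 3135184 = 3869681 \left(\left(-379 + \left(-478550\right)^{2} - -62690050\right) - 506204\right) - 3135184 = 3869681 \left(\left(-379 + 229010102500 + 62690050\right) - 506204\right) - 3135184 = 3869681 \left(229072792171 - 506204\right) - 3135184 = 3869681 \cdot 229072285967 - 3135184 = 886436672633066527 - 3135184 = 886436672629931343$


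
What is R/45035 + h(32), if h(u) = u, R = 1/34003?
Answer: 49002403361/1531325105 ≈ 32.000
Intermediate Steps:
R = 1/34003 ≈ 2.9409e-5
R/45035 + h(32) = (1/34003)/45035 + 32 = (1/34003)*(1/45035) + 32 = 1/1531325105 + 32 = 49002403361/1531325105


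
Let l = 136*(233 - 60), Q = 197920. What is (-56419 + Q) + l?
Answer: 165029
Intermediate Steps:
l = 23528 (l = 136*173 = 23528)
(-56419 + Q) + l = (-56419 + 197920) + 23528 = 141501 + 23528 = 165029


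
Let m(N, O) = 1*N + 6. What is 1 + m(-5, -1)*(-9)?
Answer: -8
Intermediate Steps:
m(N, O) = 6 + N (m(N, O) = N + 6 = 6 + N)
1 + m(-5, -1)*(-9) = 1 + (6 - 5)*(-9) = 1 + 1*(-9) = 1 - 9 = -8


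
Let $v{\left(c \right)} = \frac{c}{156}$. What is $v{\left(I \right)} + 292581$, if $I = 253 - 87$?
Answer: $\frac{22821401}{78} \approx 2.9258 \cdot 10^{5}$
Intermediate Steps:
$I = 166$
$v{\left(c \right)} = \frac{c}{156}$ ($v{\left(c \right)} = c \frac{1}{156} = \frac{c}{156}$)
$v{\left(I \right)} + 292581 = \frac{1}{156} \cdot 166 + 292581 = \frac{83}{78} + 292581 = \frac{22821401}{78}$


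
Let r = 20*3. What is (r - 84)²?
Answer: 576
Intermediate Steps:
r = 60
(r - 84)² = (60 - 84)² = (-24)² = 576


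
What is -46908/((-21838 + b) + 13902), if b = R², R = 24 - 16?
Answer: 3909/656 ≈ 5.9588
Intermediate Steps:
R = 8
b = 64 (b = 8² = 64)
-46908/((-21838 + b) + 13902) = -46908/((-21838 + 64) + 13902) = -46908/(-21774 + 13902) = -46908/(-7872) = -46908*(-1/7872) = 3909/656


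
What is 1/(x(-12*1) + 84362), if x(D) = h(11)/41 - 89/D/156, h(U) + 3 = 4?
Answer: 76752/6474957745 ≈ 1.1854e-5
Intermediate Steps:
h(U) = 1 (h(U) = -3 + 4 = 1)
x(D) = 1/41 - 89/(156*D) (x(D) = 1/41 - 89/D/156 = 1*(1/41) - 89/D*(1/156) = 1/41 - 89/(156*D))
1/(x(-12*1) + 84362) = 1/((-3649 + 156*(-12*1))/(6396*((-12*1))) + 84362) = 1/((1/6396)*(-3649 + 156*(-12))/(-12) + 84362) = 1/((1/6396)*(-1/12)*(-3649 - 1872) + 84362) = 1/((1/6396)*(-1/12)*(-5521) + 84362) = 1/(5521/76752 + 84362) = 1/(6474957745/76752) = 76752/6474957745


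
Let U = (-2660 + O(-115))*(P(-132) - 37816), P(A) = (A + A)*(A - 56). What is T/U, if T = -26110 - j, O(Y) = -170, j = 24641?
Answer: 50751/33439280 ≈ 0.0015177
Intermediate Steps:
P(A) = 2*A*(-56 + A) (P(A) = (2*A)*(-56 + A) = 2*A*(-56 + A))
T = -50751 (T = -26110 - 1*24641 = -26110 - 24641 = -50751)
U = -33439280 (U = (-2660 - 170)*(2*(-132)*(-56 - 132) - 37816) = -2830*(2*(-132)*(-188) - 37816) = -2830*(49632 - 37816) = -2830*11816 = -33439280)
T/U = -50751/(-33439280) = -50751*(-1/33439280) = 50751/33439280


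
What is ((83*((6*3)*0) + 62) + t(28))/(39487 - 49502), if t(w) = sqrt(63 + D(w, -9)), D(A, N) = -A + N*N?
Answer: -62/10015 - 2*sqrt(29)/10015 ≈ -0.0072661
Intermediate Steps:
D(A, N) = N**2 - A (D(A, N) = -A + N**2 = N**2 - A)
t(w) = sqrt(144 - w) (t(w) = sqrt(63 + ((-9)**2 - w)) = sqrt(63 + (81 - w)) = sqrt(144 - w))
((83*((6*3)*0) + 62) + t(28))/(39487 - 49502) = ((83*((6*3)*0) + 62) + sqrt(144 - 1*28))/(39487 - 49502) = ((83*(18*0) + 62) + sqrt(144 - 28))/(-10015) = ((83*0 + 62) + sqrt(116))*(-1/10015) = ((0 + 62) + 2*sqrt(29))*(-1/10015) = (62 + 2*sqrt(29))*(-1/10015) = -62/10015 - 2*sqrt(29)/10015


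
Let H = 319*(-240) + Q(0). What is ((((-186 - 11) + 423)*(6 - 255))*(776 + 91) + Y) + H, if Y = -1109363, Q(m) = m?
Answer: -49975481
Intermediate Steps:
H = -76560 (H = 319*(-240) + 0 = -76560 + 0 = -76560)
((((-186 - 11) + 423)*(6 - 255))*(776 + 91) + Y) + H = ((((-186 - 11) + 423)*(6 - 255))*(776 + 91) - 1109363) - 76560 = (((-197 + 423)*(-249))*867 - 1109363) - 76560 = ((226*(-249))*867 - 1109363) - 76560 = (-56274*867 - 1109363) - 76560 = (-48789558 - 1109363) - 76560 = -49898921 - 76560 = -49975481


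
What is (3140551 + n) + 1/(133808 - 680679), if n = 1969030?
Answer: 2794281671050/546871 ≈ 5.1096e+6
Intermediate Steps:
(3140551 + n) + 1/(133808 - 680679) = (3140551 + 1969030) + 1/(133808 - 680679) = 5109581 + 1/(-546871) = 5109581 - 1/546871 = 2794281671050/546871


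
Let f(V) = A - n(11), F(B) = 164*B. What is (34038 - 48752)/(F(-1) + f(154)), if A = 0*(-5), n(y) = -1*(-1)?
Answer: 14714/165 ≈ 89.176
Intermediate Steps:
n(y) = 1
A = 0
f(V) = -1 (f(V) = 0 - 1*1 = 0 - 1 = -1)
(34038 - 48752)/(F(-1) + f(154)) = (34038 - 48752)/(164*(-1) - 1) = -14714/(-164 - 1) = -14714/(-165) = -14714*(-1/165) = 14714/165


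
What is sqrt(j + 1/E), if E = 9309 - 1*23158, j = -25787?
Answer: 2*I*sqrt(1236453136809)/13849 ≈ 160.58*I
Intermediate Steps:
E = -13849 (E = 9309 - 23158 = -13849)
sqrt(j + 1/E) = sqrt(-25787 + 1/(-13849)) = sqrt(-25787 - 1/13849) = sqrt(-357124164/13849) = 2*I*sqrt(1236453136809)/13849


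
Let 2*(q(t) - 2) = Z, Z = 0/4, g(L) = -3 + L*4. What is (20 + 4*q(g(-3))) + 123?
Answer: 151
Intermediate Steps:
g(L) = -3 + 4*L
Z = 0 (Z = 0*(¼) = 0)
q(t) = 2 (q(t) = 2 + (½)*0 = 2 + 0 = 2)
(20 + 4*q(g(-3))) + 123 = (20 + 4*2) + 123 = (20 + 8) + 123 = 28 + 123 = 151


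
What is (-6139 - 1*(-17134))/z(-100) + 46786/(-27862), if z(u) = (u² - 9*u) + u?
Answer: -6631537/10030320 ≈ -0.66115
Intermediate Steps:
z(u) = u² - 8*u
(-6139 - 1*(-17134))/z(-100) + 46786/(-27862) = (-6139 - 1*(-17134))/((-100*(-8 - 100))) + 46786/(-27862) = (-6139 + 17134)/((-100*(-108))) + 46786*(-1/27862) = 10995/10800 - 23393/13931 = 10995*(1/10800) - 23393/13931 = 733/720 - 23393/13931 = -6631537/10030320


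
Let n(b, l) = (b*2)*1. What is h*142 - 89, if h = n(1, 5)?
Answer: 195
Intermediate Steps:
n(b, l) = 2*b (n(b, l) = (2*b)*1 = 2*b)
h = 2 (h = 2*1 = 2)
h*142 - 89 = 2*142 - 89 = 284 - 89 = 195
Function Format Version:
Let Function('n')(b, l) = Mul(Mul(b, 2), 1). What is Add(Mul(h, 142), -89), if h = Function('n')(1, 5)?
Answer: 195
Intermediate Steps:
Function('n')(b, l) = Mul(2, b) (Function('n')(b, l) = Mul(Mul(2, b), 1) = Mul(2, b))
h = 2 (h = Mul(2, 1) = 2)
Add(Mul(h, 142), -89) = Add(Mul(2, 142), -89) = Add(284, -89) = 195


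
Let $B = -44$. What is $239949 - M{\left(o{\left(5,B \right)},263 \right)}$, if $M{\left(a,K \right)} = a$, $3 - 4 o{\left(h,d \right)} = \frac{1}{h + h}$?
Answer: $\frac{9597931}{40} \approx 2.3995 \cdot 10^{5}$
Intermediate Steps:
$o{\left(h,d \right)} = \frac{3}{4} - \frac{1}{8 h}$ ($o{\left(h,d \right)} = \frac{3}{4} - \frac{1}{4 \left(h + h\right)} = \frac{3}{4} - \frac{1}{4 \cdot 2 h} = \frac{3}{4} - \frac{\frac{1}{2} \frac{1}{h}}{4} = \frac{3}{4} - \frac{1}{8 h}$)
$239949 - M{\left(o{\left(5,B \right)},263 \right)} = 239949 - \frac{-1 + 6 \cdot 5}{8 \cdot 5} = 239949 - \frac{1}{8} \cdot \frac{1}{5} \left(-1 + 30\right) = 239949 - \frac{1}{8} \cdot \frac{1}{5} \cdot 29 = 239949 - \frac{29}{40} = \frac{9597931}{40}$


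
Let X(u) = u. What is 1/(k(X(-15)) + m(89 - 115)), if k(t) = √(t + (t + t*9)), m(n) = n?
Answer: -26/841 - I*√165/841 ≈ -0.030916 - 0.015274*I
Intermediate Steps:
k(t) = √11*√t (k(t) = √(t + (t + 9*t)) = √(t + 10*t) = √(11*t) = √11*√t)
1/(k(X(-15)) + m(89 - 115)) = 1/(√11*√(-15) + (89 - 115)) = 1/(√11*(I*√15) - 26) = 1/(I*√165 - 26) = 1/(-26 + I*√165)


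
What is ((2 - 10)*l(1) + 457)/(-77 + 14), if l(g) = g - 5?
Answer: -163/21 ≈ -7.7619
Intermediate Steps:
l(g) = -5 + g
((2 - 10)*l(1) + 457)/(-77 + 14) = ((2 - 10)*(-5 + 1) + 457)/(-77 + 14) = (-8*(-4) + 457)/(-63) = (32 + 457)*(-1/63) = 489*(-1/63) = -163/21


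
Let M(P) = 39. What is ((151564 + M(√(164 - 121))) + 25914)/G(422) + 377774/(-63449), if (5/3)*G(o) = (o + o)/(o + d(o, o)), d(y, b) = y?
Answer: 56315247343/190347 ≈ 2.9586e+5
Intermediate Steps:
G(o) = ⅗ (G(o) = 3*((o + o)/(o + o))/5 = 3*((2*o)/((2*o)))/5 = 3*((2*o)*(1/(2*o)))/5 = (⅗)*1 = ⅗)
((151564 + M(√(164 - 121))) + 25914)/G(422) + 377774/(-63449) = ((151564 + 39) + 25914)/(⅗) + 377774/(-63449) = (151603 + 25914)*(5/3) + 377774*(-1/63449) = 177517*(5/3) - 377774/63449 = 887585/3 - 377774/63449 = 56315247343/190347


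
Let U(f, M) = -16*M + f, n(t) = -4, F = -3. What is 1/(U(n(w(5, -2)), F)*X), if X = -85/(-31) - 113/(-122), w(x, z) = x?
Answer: 1891/305206 ≈ 0.0061958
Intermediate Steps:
X = 13873/3782 (X = -85*(-1/31) - 113*(-1/122) = 85/31 + 113/122 = 13873/3782 ≈ 3.6682)
U(f, M) = f - 16*M
1/(U(n(w(5, -2)), F)*X) = 1/((-4 - 16*(-3))*(13873/3782)) = 1/((-4 + 48)*(13873/3782)) = 1/(44*(13873/3782)) = 1/(305206/1891) = 1891/305206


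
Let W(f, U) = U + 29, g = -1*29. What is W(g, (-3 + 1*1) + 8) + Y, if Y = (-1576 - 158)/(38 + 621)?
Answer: 21331/659 ≈ 32.369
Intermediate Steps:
g = -29
Y = -1734/659 ≈ -2.6313
W(f, U) = 29 + U
W(g, (-3 + 1*1) + 8) + Y = (29 + ((-3 + 1*1) + 8)) - 1734/659 = (29 + ((-3 + 1) + 8)) - 1734/659 = (29 + (-2 + 8)) - 1734/659 = (29 + 6) - 1734/659 = 35 - 1734/659 = 21331/659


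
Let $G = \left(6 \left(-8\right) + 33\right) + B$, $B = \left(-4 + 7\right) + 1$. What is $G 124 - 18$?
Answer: $-1382$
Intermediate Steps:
$B = 4$ ($B = 3 + 1 = 4$)
$G = -11$ ($G = \left(6 \left(-8\right) + 33\right) + 4 = \left(-48 + 33\right) + 4 = -15 + 4 = -11$)
$G 124 - 18 = \left(-11\right) 124 - 18 = -1364 - 18 = -1382$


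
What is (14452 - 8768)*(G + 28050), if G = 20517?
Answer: 276054828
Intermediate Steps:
(14452 - 8768)*(G + 28050) = (14452 - 8768)*(20517 + 28050) = 5684*48567 = 276054828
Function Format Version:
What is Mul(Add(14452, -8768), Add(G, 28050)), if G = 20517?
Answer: 276054828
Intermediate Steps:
Mul(Add(14452, -8768), Add(G, 28050)) = Mul(Add(14452, -8768), Add(20517, 28050)) = Mul(5684, 48567) = 276054828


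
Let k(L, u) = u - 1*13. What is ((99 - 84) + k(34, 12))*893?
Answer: 12502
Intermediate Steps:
k(L, u) = -13 + u (k(L, u) = u - 13 = -13 + u)
((99 - 84) + k(34, 12))*893 = ((99 - 84) + (-13 + 12))*893 = (15 - 1)*893 = 14*893 = 12502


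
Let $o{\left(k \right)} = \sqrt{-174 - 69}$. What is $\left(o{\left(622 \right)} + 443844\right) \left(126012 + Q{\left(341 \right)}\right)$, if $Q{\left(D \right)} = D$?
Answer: $56081020932 + 1137177 i \sqrt{3} \approx 5.6081 \cdot 10^{10} + 1.9696 \cdot 10^{6} i$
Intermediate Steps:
$o{\left(k \right)} = 9 i \sqrt{3}$ ($o{\left(k \right)} = \sqrt{-243} = 9 i \sqrt{3}$)
$\left(o{\left(622 \right)} + 443844\right) \left(126012 + Q{\left(341 \right)}\right) = \left(9 i \sqrt{3} + 443844\right) \left(126012 + 341\right) = \left(443844 + 9 i \sqrt{3}\right) 126353 = 56081020932 + 1137177 i \sqrt{3}$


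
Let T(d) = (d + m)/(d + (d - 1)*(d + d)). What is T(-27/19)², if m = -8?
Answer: 11566801/3884841 ≈ 2.9774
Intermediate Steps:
T(d) = (-8 + d)/(d + 2*d*(-1 + d)) (T(d) = (d - 8)/(d + (d - 1)*(d + d)) = (-8 + d)/(d + (-1 + d)*(2*d)) = (-8 + d)/(d + 2*d*(-1 + d)))
T(-27/19)² = ((-8 - 27/19)/(((-27/19))*(-1 + 2*(-27/19))))² = ((-8 - 27*1/19)/(((-27*1/19))*(-1 + 2*(-27*1/19))))² = ((-8 - 27/19)/((-27/19)*(-1 + 2*(-27/19))))² = (-19/27*(-179/19)/(-1 - 54/19))² = (-19/27*(-179/19)/(-73/19))² = (-19/27*(-19/73)*(-179/19))² = (-3401/1971)² = 11566801/3884841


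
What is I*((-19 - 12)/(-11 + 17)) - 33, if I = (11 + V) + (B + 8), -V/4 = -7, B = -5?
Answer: -250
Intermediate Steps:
V = 28 (V = -4*(-7) = 28)
I = 42 (I = (11 + 28) + (-5 + 8) = 39 + 3 = 42)
I*((-19 - 12)/(-11 + 17)) - 33 = 42*((-19 - 12)/(-11 + 17)) - 33 = 42*(-31/6) - 33 = -217 - 33 = -250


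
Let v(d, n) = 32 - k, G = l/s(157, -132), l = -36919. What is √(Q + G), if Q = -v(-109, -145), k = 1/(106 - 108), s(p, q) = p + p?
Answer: 3*I*√411026/157 ≈ 12.251*I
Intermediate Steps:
s(p, q) = 2*p
k = -½ (k = 1/(-2) = -½ ≈ -0.50000)
G = -36919/314 (G = -36919/(2*157) = -36919/314 ≈ -117.58)
v(d, n) = 65/2 (v(d, n) = 32 - 1*(-½) = 32 + ½ = 65/2)
Q = -65/2 (Q = -1*65/2 = -65/2 ≈ -32.500)
√(Q + G) = √(-65/2 - 36919/314) = √(-23562/157) = 3*I*√411026/157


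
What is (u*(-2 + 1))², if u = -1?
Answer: 1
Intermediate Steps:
(u*(-2 + 1))² = (-(-2 + 1))² = (-1*(-1))² = 1² = 1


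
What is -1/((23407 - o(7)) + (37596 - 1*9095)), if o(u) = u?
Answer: -1/51901 ≈ -1.9267e-5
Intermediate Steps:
-1/((23407 - o(7)) + (37596 - 1*9095)) = -1/((23407 - 1*7) + (37596 - 1*9095)) = -1/((23407 - 7) + (37596 - 9095)) = -1/(23400 + 28501) = -1/51901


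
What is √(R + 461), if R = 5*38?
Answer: √651 ≈ 25.515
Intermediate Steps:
R = 190
√(R + 461) = √(190 + 461) = √651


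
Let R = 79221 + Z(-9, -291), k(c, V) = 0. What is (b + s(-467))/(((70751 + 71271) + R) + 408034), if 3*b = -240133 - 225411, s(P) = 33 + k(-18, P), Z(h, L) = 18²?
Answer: -465445/1888803 ≈ -0.24642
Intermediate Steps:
Z(h, L) = 324
s(P) = 33 (s(P) = 33 + 0 = 33)
R = 79545 (R = 79221 + 324 = 79545)
b = -465544/3 (b = (-240133 - 225411)/3 = (⅓)*(-465544) = -465544/3 ≈ -1.5518e+5)
(b + s(-467))/(((70751 + 71271) + R) + 408034) = (-465544/3 + 33)/(((70751 + 71271) + 79545) + 408034) = -465445/(3*((142022 + 79545) + 408034)) = -465445/(3*(221567 + 408034)) = -465445/3/629601 = -465445/3*1/629601 = -465445/1888803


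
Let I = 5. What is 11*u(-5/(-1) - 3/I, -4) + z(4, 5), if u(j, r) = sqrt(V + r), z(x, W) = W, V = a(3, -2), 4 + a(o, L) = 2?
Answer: 5 + 11*I*sqrt(6) ≈ 5.0 + 26.944*I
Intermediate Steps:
a(o, L) = -2 (a(o, L) = -4 + 2 = -2)
V = -2
u(j, r) = sqrt(-2 + r)
11*u(-5/(-1) - 3/I, -4) + z(4, 5) = 11*sqrt(-2 - 4) + 5 = 11*sqrt(-6) + 5 = 11*(I*sqrt(6)) + 5 = 11*I*sqrt(6) + 5 = 5 + 11*I*sqrt(6)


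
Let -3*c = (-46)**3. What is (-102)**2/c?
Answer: 7803/24334 ≈ 0.32066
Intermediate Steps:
c = 97336/3 (c = -1/3*(-46)**3 = -1/3*(-97336) = 97336/3 ≈ 32445.)
(-102)**2/c = (-102)**2/(97336/3) = 10404*(3/97336) = 7803/24334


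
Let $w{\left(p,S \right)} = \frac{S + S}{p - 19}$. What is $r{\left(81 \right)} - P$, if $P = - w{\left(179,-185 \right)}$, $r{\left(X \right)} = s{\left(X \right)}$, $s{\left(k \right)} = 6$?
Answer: $\frac{59}{16} \approx 3.6875$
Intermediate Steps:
$r{\left(X \right)} = 6$
$w{\left(p,S \right)} = \frac{2 S}{-19 + p}$
$P = \frac{37}{16}$ ($P = - \frac{2 \left(-185\right)}{-19 + 179} = - \frac{2 \left(-185\right)}{160} = \left(-1\right) \left(- \frac{37}{16}\right) = \frac{37}{16} \approx 2.3125$)
$r{\left(81 \right)} - P = 6 - \frac{37}{16} = \frac{59}{16}$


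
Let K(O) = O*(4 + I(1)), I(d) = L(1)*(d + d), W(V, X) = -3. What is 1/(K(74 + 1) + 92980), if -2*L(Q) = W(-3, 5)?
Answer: 1/93505 ≈ 1.0695e-5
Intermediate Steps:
L(Q) = 3/2 (L(Q) = -1/2*(-3) = 3/2)
I(d) = 3*d (I(d) = 3*(d + d)/2 = 3*(2*d)/2 = 3*d)
K(O) = 7*O (K(O) = O*(4 + 3*1) = O*(4 + 3) = O*7 = 7*O)
1/(K(74 + 1) + 92980) = 1/(7*(74 + 1) + 92980) = 1/(7*75 + 92980) = 1/(525 + 92980) = 1/93505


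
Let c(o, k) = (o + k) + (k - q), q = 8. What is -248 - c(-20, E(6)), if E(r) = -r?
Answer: -208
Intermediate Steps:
c(o, k) = -8 + o + 2*k (c(o, k) = (o + k) + (k - 1*8) = (k + o) + (k - 8) = (k + o) + (-8 + k) = -8 + o + 2*k)
-248 - c(-20, E(6)) = -248 - (-8 - 20 + 2*(-1*6)) = -248 - (-8 - 20 + 2*(-6)) = -248 - (-8 - 20 - 12) = -248 - 1*(-40) = -248 + 40 = -208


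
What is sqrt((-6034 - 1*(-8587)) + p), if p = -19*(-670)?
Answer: sqrt(15283) ≈ 123.62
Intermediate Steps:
p = 12730
sqrt((-6034 - 1*(-8587)) + p) = sqrt((-6034 - 1*(-8587)) + 12730) = sqrt((-6034 + 8587) + 12730) = sqrt(2553 + 12730) = sqrt(15283)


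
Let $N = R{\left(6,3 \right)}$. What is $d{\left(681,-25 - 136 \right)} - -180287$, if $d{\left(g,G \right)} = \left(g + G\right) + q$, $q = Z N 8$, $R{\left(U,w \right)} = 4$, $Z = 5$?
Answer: $180967$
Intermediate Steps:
$N = 4$
$q = 160$ ($q = 5 \cdot 4 \cdot 8 = 20 \cdot 8 = 160$)
$d{\left(g,G \right)} = 160 + G + g$ ($d{\left(g,G \right)} = \left(g + G\right) + 160 = \left(G + g\right) + 160 = 160 + G + g$)
$d{\left(681,-25 - 136 \right)} - -180287 = \left(160 - 161 + 681\right) - -180287 = \left(160 - 161 + 681\right) + 180287 = 680 + 180287 = 180967$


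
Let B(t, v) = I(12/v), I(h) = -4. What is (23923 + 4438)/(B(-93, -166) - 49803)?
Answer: -28361/49807 ≈ -0.56942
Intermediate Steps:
B(t, v) = -4
(23923 + 4438)/(B(-93, -166) - 49803) = (23923 + 4438)/(-4 - 49803) = 28361/(-49807) = 28361*(-1/49807) = -28361/49807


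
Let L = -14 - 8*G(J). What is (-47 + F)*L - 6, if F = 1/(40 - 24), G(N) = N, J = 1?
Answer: 8213/8 ≈ 1026.6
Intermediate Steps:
L = -22 (L = -14 - 8*1 = -14 - 8 = -22)
F = 1/16 ≈ 0.062500
(-47 + F)*L - 6 = (-47 + 1/16)*(-22) - 6 = -751/16*(-22) - 6 = 8261/8 - 6 = 8213/8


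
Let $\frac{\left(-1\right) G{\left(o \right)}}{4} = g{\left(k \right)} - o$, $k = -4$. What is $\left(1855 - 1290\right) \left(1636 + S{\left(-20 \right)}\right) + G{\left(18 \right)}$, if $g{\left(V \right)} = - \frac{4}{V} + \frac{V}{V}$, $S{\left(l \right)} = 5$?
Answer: $927229$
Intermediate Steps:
$g{\left(V \right)} = 1 - \frac{4}{V}$ ($g{\left(V \right)} = - \frac{4}{V} + 1 = 1 - \frac{4}{V}$)
$G{\left(o \right)} = -8 + 4 o$ ($G{\left(o \right)} = - 4 \left(\frac{-4 - 4}{-4} - o\right) = - 4 \left(\left(- \frac{1}{4}\right) \left(-8\right) - o\right) = - 4 \left(2 - o\right) = -8 + 4 o$)
$\left(1855 - 1290\right) \left(1636 + S{\left(-20 \right)}\right) + G{\left(18 \right)} = \left(1855 - 1290\right) \left(1636 + 5\right) + \left(-8 + 4 \cdot 18\right) = 565 \cdot 1641 + \left(-8 + 72\right) = 927165 + 64 = 927229$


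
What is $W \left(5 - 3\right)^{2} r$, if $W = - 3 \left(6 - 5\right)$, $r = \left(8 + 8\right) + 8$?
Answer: $-288$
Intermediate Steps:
$r = 24$ ($r = 16 + 8 = 24$)
$W = -3$ ($W = \left(-3\right) 1 = -3$)
$W \left(5 - 3\right)^{2} r = - 3 \left(5 - 3\right)^{2} \cdot 24 = - 3 \cdot 2^{2} \cdot 24 = \left(-3\right) 4 \cdot 24 = \left(-12\right) 24 = -288$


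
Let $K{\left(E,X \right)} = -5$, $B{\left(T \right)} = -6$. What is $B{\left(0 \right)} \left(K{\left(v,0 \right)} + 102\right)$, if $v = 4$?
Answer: $-582$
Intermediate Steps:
$B{\left(0 \right)} \left(K{\left(v,0 \right)} + 102\right) = - 6 \left(-5 + 102\right) = \left(-6\right) 97 = -582$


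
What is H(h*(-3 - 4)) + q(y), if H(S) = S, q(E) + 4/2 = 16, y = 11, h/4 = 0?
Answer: 14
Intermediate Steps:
h = 0 (h = 4*0 = 0)
q(E) = 14 (q(E) = -2 + 16 = 14)
H(h*(-3 - 4)) + q(y) = 0*(-3 - 4) + 14 = 0*(-7) + 14 = 0 + 14 = 14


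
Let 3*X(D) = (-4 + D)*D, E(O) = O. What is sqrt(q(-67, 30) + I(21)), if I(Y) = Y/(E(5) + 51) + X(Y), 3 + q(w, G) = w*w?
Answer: sqrt(73686)/4 ≈ 67.863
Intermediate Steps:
q(w, G) = -3 + w**2 (q(w, G) = -3 + w*w = -3 + w**2)
X(D) = D*(-4 + D)/3 (X(D) = ((-4 + D)*D)/3 = (D*(-4 + D))/3 = D*(-4 + D)/3)
I(Y) = Y/56 + Y*(-4 + Y)/3 (I(Y) = Y/(5 + 51) + Y*(-4 + Y)/3 = Y/56 + Y*(-4 + Y)/3)
sqrt(q(-67, 30) + I(21)) = sqrt((-3 + (-67)**2) + (1/168)*21*(-221 + 56*21)) = sqrt((-3 + 4489) + (1/168)*21*(-221 + 1176)) = sqrt(4486 + (1/168)*21*955) = sqrt(4486 + 955/8) = sqrt(36843/8) = sqrt(73686)/4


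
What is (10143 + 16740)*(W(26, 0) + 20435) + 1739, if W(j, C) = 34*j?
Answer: 573120416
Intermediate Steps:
(10143 + 16740)*(W(26, 0) + 20435) + 1739 = (10143 + 16740)*(34*26 + 20435) + 1739 = 26883*(884 + 20435) + 1739 = 26883*21319 + 1739 = 573118677 + 1739 = 573120416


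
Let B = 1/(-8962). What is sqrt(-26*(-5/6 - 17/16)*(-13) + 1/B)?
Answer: I*sqrt(1382802)/12 ≈ 97.994*I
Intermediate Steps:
B = -1/8962 ≈ -0.00011158
sqrt(-26*(-5/6 - 17/16)*(-13) + 1/B) = sqrt(-26*(-5/6 - 17/16)*(-13) + 1/(-1/8962)) = sqrt(-26*(-5*1/6 - 17*1/16)*(-13) - 8962) = sqrt(-26*(-5/6 - 17/16)*(-13) - 8962) = sqrt(-26*(-91/48)*(-13) - 8962) = sqrt((1183/24)*(-13) - 8962) = sqrt(-15379/24 - 8962) = sqrt(-230467/24) = I*sqrt(1382802)/12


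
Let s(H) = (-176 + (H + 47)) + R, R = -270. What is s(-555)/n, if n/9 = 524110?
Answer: -53/262055 ≈ -0.00020225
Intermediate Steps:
n = 4716990 (n = 9*524110 = 4716990)
s(H) = -399 + H (s(H) = (-176 + (H + 47)) - 270 = (-176 + (47 + H)) - 270 = (-129 + H) - 270 = -399 + H)
s(-555)/n = (-399 - 555)/4716990 = -954*1/4716990 = -53/262055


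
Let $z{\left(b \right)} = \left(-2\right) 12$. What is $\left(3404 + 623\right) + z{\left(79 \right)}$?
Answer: $4003$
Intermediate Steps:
$z{\left(b \right)} = -24$
$\left(3404 + 623\right) + z{\left(79 \right)} = \left(3404 + 623\right) - 24 = 4027 - 24 = 4003$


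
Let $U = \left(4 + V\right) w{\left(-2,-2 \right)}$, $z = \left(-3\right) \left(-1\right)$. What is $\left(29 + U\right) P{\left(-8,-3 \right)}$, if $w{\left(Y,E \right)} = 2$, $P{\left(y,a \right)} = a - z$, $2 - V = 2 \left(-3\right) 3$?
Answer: $-462$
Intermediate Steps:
$z = 3$
$V = 20$ ($V = 2 - 2 \left(-3\right) 3 = 2 - \left(-6\right) 3 = 2 - -18 = 2 + 18 = 20$)
$P{\left(y,a \right)} = -3 + a$ ($P{\left(y,a \right)} = a - 3 = -3 + a$)
$U = 48$ ($U = \left(4 + 20\right) 2 = 24 \cdot 2 = 48$)
$\left(29 + U\right) P{\left(-8,-3 \right)} = \left(29 + 48\right) \left(-3 - 3\right) = 77 \left(-6\right) = -462$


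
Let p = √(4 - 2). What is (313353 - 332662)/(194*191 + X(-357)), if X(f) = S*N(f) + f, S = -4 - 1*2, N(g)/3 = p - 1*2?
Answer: -709277497/1349312641 - 347562*√2/1349312641 ≈ -0.52602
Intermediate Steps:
p = √2 ≈ 1.4142
N(g) = -6 + 3*√2 (N(g) = 3*(√2 - 1*2) = 3*(√2 - 2) = 3*(-2 + √2) = -6 + 3*√2)
S = -6 (S = -4 - 2 = -6)
X(f) = 36 + f - 18*√2 (X(f) = -6*(-6 + 3*√2) + f = (36 - 18*√2) + f = 36 + f - 18*√2)
(313353 - 332662)/(194*191 + X(-357)) = (313353 - 332662)/(194*191 + (36 - 357 - 18*√2)) = -19309/(37054 + (-321 - 18*√2)) = -19309/(36733 - 18*√2)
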